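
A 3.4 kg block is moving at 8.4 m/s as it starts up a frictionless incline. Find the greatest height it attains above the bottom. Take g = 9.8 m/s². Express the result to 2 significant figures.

h = 3.6 m

By energy conservation, ½mv² = mgh
h = v²/(2g) = 8.4²/(2 × 9.8) = 3.600 m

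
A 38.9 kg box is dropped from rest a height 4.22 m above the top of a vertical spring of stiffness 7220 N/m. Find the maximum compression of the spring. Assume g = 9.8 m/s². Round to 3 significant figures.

Take the reference level at the top of the uncompressed spring. At max compression the box has fallen H + x and is momentarily at rest:
mg(H + x) = ½kx²
½(7220)x² − (38.9)(9.8)x − (38.9)(9.8)(4.22) = 0
3610x² − 381.2x − 1609 = 0
x = [381.2 + √(145329 + 2.3230e+07)]/(2 × 3610) = 0.7224 m

x = 0.722 m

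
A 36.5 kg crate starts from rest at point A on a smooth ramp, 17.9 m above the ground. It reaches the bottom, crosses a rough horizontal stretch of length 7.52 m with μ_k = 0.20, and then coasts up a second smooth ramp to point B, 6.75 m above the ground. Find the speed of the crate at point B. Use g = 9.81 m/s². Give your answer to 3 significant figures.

v = 13.8 m/s

Energy at A: mgh₁ = (36.5)(9.81)(17.9) = 6409.4 J
Friction loss: W_f = μ_k mg d = 538.5 J
At B: ½mv² + mgh₂ = mgh₁ − W_f
½mv² = 6409.4 − 538.5 − 2416.9 = 3453.9 J
v = √(2 × 3453.9/36.5) = 13.76 m/s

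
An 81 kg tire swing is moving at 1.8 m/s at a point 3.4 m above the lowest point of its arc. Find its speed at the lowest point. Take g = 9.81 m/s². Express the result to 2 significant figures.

v = 8.4 m/s

Mechanical energy is conserved (no friction): ½mv₀² + mgh = ½mv²
The mass cancels from both sides.
v² = v₀² + 2gh = (1.8)² + 2(9.81)(3.4) = 69.948
v = √69.948 = 8.363 m/s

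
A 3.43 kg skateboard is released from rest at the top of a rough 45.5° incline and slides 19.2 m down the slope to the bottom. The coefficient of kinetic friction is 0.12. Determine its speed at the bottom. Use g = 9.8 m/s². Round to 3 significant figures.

v = 15.4 m/s

Taking the bottom as reference, mgh = ½mv² + μ_k N L with h = L sinθ, N = mg cosθ:
mgh = mgL sinθ = (3.43)(9.8)(19.2)sin45.5° = 460.32 J
W_f = μ_k mg cosθ · L = (0.12)(3.43)(9.8)cos45.5°·19.2 = 54.28 J
½mv² = 460.32 − 54.28 = 406.04 J
v = √(2 × 406.04/3.43) = 15.39 m/s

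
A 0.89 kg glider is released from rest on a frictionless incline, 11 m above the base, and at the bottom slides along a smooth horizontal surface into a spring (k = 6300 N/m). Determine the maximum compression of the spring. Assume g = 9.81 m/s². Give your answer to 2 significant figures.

x = 0.17 m

At max compression the glider is momentarily at rest: mgh = ½kx²
x = √(2mgh/k) = √(2 × 0.89 × 9.81 × 11 / 6300) = 0.1746 m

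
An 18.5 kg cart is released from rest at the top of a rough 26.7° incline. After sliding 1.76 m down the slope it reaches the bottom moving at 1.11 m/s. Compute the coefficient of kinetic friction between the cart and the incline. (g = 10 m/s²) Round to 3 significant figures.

The energy dissipated by friction is the PE lost minus the KE gained:
mgL sinθ = 146.30 J; ½mv² = 11.397 J
W_f = 146.30 − 11.397 = 134.9 J
μ_k = W_f/(mg cosθ · L) = 134.9/(165.3 × 1.76) = 0.4638

μ_k = 0.464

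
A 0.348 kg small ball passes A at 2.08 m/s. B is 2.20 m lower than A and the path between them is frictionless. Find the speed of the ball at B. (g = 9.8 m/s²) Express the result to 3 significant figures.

Equating total energy at the two states: ½mv₀² + mgh = ½mv²
The mass cancels from both sides.
v² = v₀² + 2gh = (2.08)² + 2(9.8)(2.20) = 47.446
v = √47.446 = 6.888 m/s

v = 6.89 m/s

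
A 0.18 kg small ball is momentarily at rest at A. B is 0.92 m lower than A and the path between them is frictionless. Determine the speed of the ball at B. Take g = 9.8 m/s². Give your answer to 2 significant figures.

v = 4.2 m/s

By conservation of mechanical energy, mgh = ½mv²
The mass cancels from both sides.
v = √(2gh) = √(2 × 9.8 × 0.92) = √18.032 = 4.246 m/s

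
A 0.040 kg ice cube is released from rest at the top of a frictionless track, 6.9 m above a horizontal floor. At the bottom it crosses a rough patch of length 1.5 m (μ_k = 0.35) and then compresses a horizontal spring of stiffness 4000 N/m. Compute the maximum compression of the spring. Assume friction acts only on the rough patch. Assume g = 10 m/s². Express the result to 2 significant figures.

Initial energy: E₁ = mgh = (0.040)(10)(6.9) = 2.7600 J
Friction removes W_f = μ_k mg d = (0.35)(0.040)(10)(1.5) = 0.2100 J
Energy reaching the spring: E = 2.7600 − 0.2100 = 2.5500 J
At max compression ½kx² = E ⇒ x = √(2E/k) = √(2 × 2.5500/4000) = 0.03571 m

x = 0.036 m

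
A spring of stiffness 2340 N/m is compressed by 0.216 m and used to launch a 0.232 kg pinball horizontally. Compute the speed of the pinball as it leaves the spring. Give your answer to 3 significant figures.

The pinball leaves the spring when the spring is at natural length, so ½kx² = ½mv²
v = x√(k/m) = 0.216 × √(2340/0.232) = 21.69 m/s

v = 21.7 m/s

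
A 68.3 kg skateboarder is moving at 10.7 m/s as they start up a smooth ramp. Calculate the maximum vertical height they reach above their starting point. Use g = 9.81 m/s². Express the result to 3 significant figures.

h = 5.84 m

Setting KE at the bottom equal to PE gained: ½mv² = mgh
h = v²/(2g) = 10.7²/(2 × 9.81) = 5.835 m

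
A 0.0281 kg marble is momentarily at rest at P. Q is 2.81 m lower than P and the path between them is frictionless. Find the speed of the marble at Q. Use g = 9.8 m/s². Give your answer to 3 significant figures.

v = 7.42 m/s

By conservation of mechanical energy, mgh = ½mv²
v = √(2gh) = √(2 × 9.8 × 2.81) = √55.076 = 7.421 m/s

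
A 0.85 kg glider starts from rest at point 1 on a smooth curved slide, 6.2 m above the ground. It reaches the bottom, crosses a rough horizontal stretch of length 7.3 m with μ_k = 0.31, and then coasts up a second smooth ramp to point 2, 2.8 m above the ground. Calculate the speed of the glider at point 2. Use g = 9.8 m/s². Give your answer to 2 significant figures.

Energy at 1: mgh₁ = (0.85)(9.8)(6.2) = 51.646 J
Friction loss: W_f = μ_k mg d = 18.85 J
At 2: ½mv² + mgh₂ = mgh₁ − W_f
½mv² = 51.646 − 18.85 − 23.324 = 9.4712 J
v = √(2 × 9.4712/0.85) = 4.721 m/s

v = 4.7 m/s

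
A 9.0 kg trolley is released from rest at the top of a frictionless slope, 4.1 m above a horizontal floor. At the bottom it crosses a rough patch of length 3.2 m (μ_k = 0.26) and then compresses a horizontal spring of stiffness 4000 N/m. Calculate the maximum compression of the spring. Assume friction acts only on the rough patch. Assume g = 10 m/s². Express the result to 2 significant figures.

Initial energy: E₁ = mgh = (9.0)(10)(4.1) = 369.00 J
Friction removes W_f = μ_k mg d = (0.26)(9.0)(10)(3.2) = 74.88 J
Energy reaching the spring: E = 369.00 − 74.88 = 294.12 J
At max compression ½kx² = E ⇒ x = √(2E/k) = √(2 × 294.12/4000) = 0.3835 m

x = 0.38 m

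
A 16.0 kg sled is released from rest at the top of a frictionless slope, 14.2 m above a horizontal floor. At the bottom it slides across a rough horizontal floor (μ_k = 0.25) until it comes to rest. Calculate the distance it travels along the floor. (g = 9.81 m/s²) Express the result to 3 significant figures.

Energy at the top = energy at the end + work done against friction:
At rest all PE has been dissipated by friction: mgh = μ_k m g d
d = h/μ_k = 14.2/0.25 = 56.80 m

d = 56.8 m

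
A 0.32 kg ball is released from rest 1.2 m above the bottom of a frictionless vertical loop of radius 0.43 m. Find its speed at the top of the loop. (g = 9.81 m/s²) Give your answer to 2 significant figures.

v = 2.6 m/s

Energy conservation: mgh = ½mv_top² + mg(2r)
v_top² = 2g(h − 2r) = 2(9.81)(1.2 − 0.8600) = 6.671
v_top = 2.583 m/s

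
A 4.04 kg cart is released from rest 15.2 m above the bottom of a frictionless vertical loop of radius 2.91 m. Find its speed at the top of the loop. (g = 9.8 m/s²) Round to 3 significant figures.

v = 13.6 m/s

Energy conservation: mgh = ½mv_top² + mg(2r)
v_top² = 2g(h − 2r) = 2(9.8)(15.2 − 5.820) = 183.8
v_top = 13.56 m/s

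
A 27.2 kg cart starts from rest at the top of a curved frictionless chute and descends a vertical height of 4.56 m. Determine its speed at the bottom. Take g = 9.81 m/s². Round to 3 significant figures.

v = 9.46 m/s

Energy conservation between the two points: mgh = ½mv²
The mass cancels from both sides.
v = √(2gh) = √(2 × 9.81 × 4.56) = √89.467 = 9.459 m/s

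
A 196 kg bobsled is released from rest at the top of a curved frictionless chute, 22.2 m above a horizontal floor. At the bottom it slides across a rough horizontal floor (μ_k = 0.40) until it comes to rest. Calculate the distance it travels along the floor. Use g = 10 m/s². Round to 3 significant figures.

d = 55.5 m

Energy at the top = energy at the end + work done against friction:
At rest all PE has been dissipated by friction: mgh = μ_k m g d
d = h/μ_k = 22.2/0.40 = 55.50 m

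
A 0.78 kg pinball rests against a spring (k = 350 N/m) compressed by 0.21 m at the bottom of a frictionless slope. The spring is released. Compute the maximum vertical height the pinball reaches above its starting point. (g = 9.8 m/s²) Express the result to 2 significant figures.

h = 1.0 m

At maximum height the pinball is at rest, so ½kx² = mgh
h = kx²/(2mg) = (350)(0.21)²/(2 × 0.78 × 9.8) = 1.010 m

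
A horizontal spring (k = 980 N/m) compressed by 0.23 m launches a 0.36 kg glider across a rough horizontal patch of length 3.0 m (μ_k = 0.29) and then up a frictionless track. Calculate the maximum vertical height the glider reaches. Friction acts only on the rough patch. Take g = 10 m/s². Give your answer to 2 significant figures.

Spring energy: E₀ = ½kx² = ½(980)(0.23)² = 25.921 J
Friction: W_f = μ_k mg d = (0.29)(0.36)(10)(3.0) = 3.132 J
Energy at base of ramp: E = 25.921 − 3.132 = 22.789 J
At max height all remaining energy is PE: mgh = E ⇒ h = E/(mg) = 22.789/(0.36 × 10) = 6.330 m

h = 6.3 m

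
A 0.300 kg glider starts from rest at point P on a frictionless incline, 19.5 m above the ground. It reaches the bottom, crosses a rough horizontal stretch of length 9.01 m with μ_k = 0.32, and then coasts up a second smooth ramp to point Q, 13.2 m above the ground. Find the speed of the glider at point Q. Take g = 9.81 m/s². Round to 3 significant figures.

v = 8.19 m/s

Energy at P: mgh₁ = (0.300)(9.81)(19.5) = 57.389 J
Friction loss: W_f = μ_k mg d = 8.485 J
At Q: ½mv² + mgh₂ = mgh₁ − W_f
½mv² = 57.389 − 8.485 − 38.848 = 10.056 J
v = √(2 × 10.056/0.300) = 8.188 m/s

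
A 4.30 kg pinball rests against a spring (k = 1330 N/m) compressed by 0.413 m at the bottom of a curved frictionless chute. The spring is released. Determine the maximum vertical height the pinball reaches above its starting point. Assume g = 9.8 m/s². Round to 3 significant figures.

h = 2.69 m

All spring PE becomes gravitational PE at the highest point: ½kx² = mgh
h = kx²/(2mg) = (1330)(0.413)²/(2 × 4.30 × 9.8) = 2.692 m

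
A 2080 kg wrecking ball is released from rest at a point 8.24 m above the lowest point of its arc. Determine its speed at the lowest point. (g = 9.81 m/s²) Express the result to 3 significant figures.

Mechanical energy is conserved (no friction): mgh = ½mv²
v = √(2gh) = √(2 × 9.81 × 8.24) = √161.67 = 12.71 m/s

v = 12.7 m/s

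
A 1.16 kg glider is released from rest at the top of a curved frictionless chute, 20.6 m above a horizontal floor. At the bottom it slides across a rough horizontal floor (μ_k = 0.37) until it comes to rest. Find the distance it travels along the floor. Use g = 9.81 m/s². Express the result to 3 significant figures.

Energy at the top = energy at the end + work done against friction:
At rest all PE has been dissipated by friction: mgh = μ_k m g d
d = h/μ_k = 20.6/0.37 = 55.68 m

d = 55.7 m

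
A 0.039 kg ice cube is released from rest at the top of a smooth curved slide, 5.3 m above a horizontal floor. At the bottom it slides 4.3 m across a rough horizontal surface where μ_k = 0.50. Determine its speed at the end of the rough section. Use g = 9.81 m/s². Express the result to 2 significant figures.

Energy at the top = energy at the end + work done against friction:
mgh = ½mv² + μ_k m g d
W_f = μ_k mg d = (0.50)(0.039)(9.81)(4.3) = 0.8226 J
½mv² = mgh − W_f = 2.0277 − 0.8226 = 1.2052 J
v = √(2 × 1.2052/0.039) = 7.861 m/s

v = 7.9 m/s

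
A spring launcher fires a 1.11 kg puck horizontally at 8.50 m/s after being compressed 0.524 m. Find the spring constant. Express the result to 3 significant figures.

k = 292 N/m

Energy stored in the spring equals the launch KE: ½kx² = ½mv²
k = mv²/x² = (1.11)(8.50)²/(0.524)² = 292.1 N/m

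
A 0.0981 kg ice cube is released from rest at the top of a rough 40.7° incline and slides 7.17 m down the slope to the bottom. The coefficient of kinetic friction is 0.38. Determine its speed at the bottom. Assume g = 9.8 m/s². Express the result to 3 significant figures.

v = 7.15 m/s

Work–energy: mg(L sinθ) − μ_k(mg cosθ)L = ½mv²
mgh = mgL sinθ = (0.0981)(9.8)(7.17)sin40.7° = 4.4950 J
W_f = μ_k mg cosθ · L = (0.38)(0.0981)(9.8)cos40.7°·7.17 = 1.986 J
½mv² = 4.4950 − 1.986 = 2.5091 J
v = √(2 × 2.5091/0.0981) = 7.152 m/s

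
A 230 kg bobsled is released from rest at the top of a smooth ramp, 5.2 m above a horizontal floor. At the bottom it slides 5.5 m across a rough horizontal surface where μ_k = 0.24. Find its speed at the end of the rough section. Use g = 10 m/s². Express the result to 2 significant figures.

Energy bookkeeping (friction removes W_f = μ_k N d):
mgh = ½mv² + μ_k m g d
W_f = μ_k mg d = (0.24)(230)(10)(5.5) = 3036 J
½mv² = mgh − W_f = 11960 − 3036 = 8924.0 J
v = √(2 × 8924.0/230) = 8.809 m/s

v = 8.8 m/s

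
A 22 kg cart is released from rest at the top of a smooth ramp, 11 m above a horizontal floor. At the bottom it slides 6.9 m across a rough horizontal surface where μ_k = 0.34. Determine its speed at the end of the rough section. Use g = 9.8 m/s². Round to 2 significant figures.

v = 13 m/s

Energy at the top = energy at the end + work done against friction:
mgh = ½mv² + μ_k m g d
W_f = μ_k mg d = (0.34)(22)(9.8)(6.9) = 505.8 J
½mv² = mgh − W_f = 2371.6 − 505.8 = 1865.8 J
v = √(2 × 1865.8/22) = 13.02 m/s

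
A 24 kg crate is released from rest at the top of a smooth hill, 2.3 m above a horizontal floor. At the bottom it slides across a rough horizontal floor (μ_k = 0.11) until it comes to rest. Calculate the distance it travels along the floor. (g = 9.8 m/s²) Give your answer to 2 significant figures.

Applying the work–energy principle:
At rest all PE has been dissipated by friction: mgh = μ_k m g d
d = h/μ_k = 2.3/0.11 = 20.91 m

d = 21 m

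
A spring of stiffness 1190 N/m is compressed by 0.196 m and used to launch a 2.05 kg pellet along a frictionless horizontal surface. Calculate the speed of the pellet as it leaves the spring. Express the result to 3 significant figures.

The pellet leaves the spring when the spring is at natural length, so ½kx² = ½mv²
v = x√(k/m) = 0.196 × √(1190/2.05) = 4.722 m/s

v = 4.72 m/s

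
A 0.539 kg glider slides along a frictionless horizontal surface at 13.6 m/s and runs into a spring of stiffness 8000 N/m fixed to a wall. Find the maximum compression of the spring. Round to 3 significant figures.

x = 0.112 m

Conservation of energy between contact and max compression: ½mv² = ½kx²
x = v√(m/k) = 13.6 × √(0.539/8000) = 0.1116 m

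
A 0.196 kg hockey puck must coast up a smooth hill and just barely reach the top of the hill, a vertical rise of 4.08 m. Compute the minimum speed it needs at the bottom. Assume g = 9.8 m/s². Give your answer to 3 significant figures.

v = 8.94 m/s

At the top it is momentarily at rest, so all KE converts to PE: ½mv² = mgh
v = √(2gh) = √(2 × 9.8 × 4.08) = 8.942 m/s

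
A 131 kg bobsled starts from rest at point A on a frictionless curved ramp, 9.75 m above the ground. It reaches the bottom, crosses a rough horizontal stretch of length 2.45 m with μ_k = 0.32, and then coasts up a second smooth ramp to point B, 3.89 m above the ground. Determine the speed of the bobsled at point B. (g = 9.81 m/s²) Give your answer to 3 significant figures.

v = 9.98 m/s

Energy at A: mgh₁ = (131)(9.81)(9.75) = 12530 J
Friction loss: W_f = μ_k mg d = 1008 J
At B: ½mv² + mgh₂ = mgh₁ − W_f
½mv² = 12530 − 1008 − 4999.1 = 6523.2 J
v = √(2 × 6523.2/131) = 9.980 m/s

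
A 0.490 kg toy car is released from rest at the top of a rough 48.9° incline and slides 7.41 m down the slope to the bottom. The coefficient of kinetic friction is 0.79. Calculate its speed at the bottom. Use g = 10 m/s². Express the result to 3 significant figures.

v = 5.89 m/s

Work–energy: mg(L sinθ) − μ_k(mg cosθ)L = ½mv²
mgh = mgL sinθ = (0.490)(10)(7.41)sin48.9° = 27.361 J
W_f = μ_k mg cosθ · L = (0.79)(0.490)(10)cos48.9°·7.41 = 18.86 J
½mv² = 27.361 − 18.86 = 8.5049 J
v = √(2 × 8.5049/0.490) = 5.892 m/s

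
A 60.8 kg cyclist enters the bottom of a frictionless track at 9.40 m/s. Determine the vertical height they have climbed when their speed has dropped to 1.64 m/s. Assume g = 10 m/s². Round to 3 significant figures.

h = 4.28 m

Energy balance between the two points: ½mv₁² = ½mv₂² + mgh
h = (v₁² − v₂²)/(2g) = (9.40² − 1.64²)/(2 × 10) = 4.284 m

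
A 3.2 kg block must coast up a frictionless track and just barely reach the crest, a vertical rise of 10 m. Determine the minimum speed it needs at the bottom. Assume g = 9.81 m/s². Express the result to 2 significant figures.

v = 14 m/s

At the top it is momentarily at rest, so all KE converts to PE: ½mv² = mgh
v = √(2gh) = √(2 × 9.81 × 10) = 14.01 m/s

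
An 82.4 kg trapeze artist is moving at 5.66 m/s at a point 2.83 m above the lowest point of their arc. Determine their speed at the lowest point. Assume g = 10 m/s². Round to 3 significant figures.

Energy conservation between the two points: ½mv₀² + mgh = ½mv²
The mass cancels from both sides.
v² = v₀² + 2gh = (5.66)² + 2(10)(2.83) = 88.636
v = √88.636 = 9.415 m/s

v = 9.41 m/s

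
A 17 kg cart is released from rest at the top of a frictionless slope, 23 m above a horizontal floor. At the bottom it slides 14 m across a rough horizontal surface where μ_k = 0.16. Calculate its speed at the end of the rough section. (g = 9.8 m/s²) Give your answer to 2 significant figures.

v = 20 m/s

Applying the work–energy principle:
mgh = ½mv² + μ_k m g d
W_f = μ_k mg d = (0.16)(17)(9.8)(14) = 373.2 J
½mv² = mgh − W_f = 3831.8 − 373.2 = 3458.6 J
v = √(2 × 3458.6/17) = 20.17 m/s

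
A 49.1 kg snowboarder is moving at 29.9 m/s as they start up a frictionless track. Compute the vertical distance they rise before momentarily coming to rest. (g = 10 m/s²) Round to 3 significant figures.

Setting KE at the bottom equal to PE gained: ½mv² = mgh
h = v²/(2g) = 29.9²/(2 × 10) = 44.70 m

h = 44.7 m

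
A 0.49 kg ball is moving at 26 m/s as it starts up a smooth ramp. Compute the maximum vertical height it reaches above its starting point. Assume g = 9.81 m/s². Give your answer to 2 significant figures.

By energy conservation, ½mv² = mgh
h = v²/(2g) = 26²/(2 × 9.81) = 34.45 m

h = 34 m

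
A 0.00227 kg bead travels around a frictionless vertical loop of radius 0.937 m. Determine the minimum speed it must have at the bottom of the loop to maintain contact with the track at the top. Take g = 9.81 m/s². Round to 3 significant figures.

At the top: mg = mv_top²/r ⇒ v_top² = gr = 9.192 m²/s²
Energy from bottom to top (height 2r): ½mv_bot² = ½mv_top² + mg(2r)
v_bot² = gr + 4gr = 5gr = 45.96
v_bot = √(5gr) = 6.779 m/s

v = 6.78 m/s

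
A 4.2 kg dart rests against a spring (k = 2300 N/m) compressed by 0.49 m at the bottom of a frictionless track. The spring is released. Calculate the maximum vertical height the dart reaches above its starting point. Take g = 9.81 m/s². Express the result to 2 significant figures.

At maximum height the dart is at rest, so ½kx² = mgh
h = kx²/(2mg) = (2300)(0.49)²/(2 × 4.2 × 9.81) = 6.701 m

h = 6.7 m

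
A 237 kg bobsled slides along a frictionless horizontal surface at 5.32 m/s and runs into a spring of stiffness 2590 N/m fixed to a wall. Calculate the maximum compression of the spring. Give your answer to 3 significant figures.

All KE is stored as spring PE at maximum compression: ½mv² = ½kx²
x = v√(m/k) = 5.32 × √(237/2590) = 1.609 m

x = 1.61 m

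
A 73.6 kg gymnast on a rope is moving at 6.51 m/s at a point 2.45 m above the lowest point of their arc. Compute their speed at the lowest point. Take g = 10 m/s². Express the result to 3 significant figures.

By conservation of mechanical energy, ½mv₀² + mgh = ½mv²
The mass cancels from both sides.
v² = v₀² + 2gh = (6.51)² + 2(10)(2.45) = 91.380
v = √91.380 = 9.559 m/s

v = 9.56 m/s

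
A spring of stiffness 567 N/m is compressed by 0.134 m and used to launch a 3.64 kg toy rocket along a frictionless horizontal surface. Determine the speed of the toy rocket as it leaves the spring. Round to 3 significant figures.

v = 1.67 m/s

Conservation of energy: ½kx² = ½mv²
v = x√(k/m) = 0.134 × √(567/3.64) = 1.672 m/s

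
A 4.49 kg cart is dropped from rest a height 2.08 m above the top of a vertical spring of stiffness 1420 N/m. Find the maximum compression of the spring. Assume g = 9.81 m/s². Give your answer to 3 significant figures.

x = 0.392 m

Let x be the compression. The total drop is H + x, and the cart is instantaneously at rest at max compression, so energy conservation gives:
mg(H + x) = ½kx²
½(1420)x² − (4.49)(9.81)x − (4.49)(9.81)(2.08) = 0
710.0x² − 44.05x − 91.62 = 0
x = [44.05 + √(1940 + 260194)]/(2 × 710.0) = 0.3916 m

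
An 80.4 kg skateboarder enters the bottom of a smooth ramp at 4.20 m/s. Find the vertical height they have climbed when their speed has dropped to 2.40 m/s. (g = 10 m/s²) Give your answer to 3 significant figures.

h = 0.594 m

Conservation of energy: ½mv₁² = ½mv₂² + mgh
h = (v₁² − v₂²)/(2g) = (4.20² − 2.40²)/(2 × 10) = 0.5940 m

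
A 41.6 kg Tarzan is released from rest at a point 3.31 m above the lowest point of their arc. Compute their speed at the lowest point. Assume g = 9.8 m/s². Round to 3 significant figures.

v = 8.05 m/s

Energy conservation between the two points: mgh = ½mv²
The mass cancels from both sides.
v = √(2gh) = √(2 × 9.8 × 3.31) = √64.876 = 8.055 m/s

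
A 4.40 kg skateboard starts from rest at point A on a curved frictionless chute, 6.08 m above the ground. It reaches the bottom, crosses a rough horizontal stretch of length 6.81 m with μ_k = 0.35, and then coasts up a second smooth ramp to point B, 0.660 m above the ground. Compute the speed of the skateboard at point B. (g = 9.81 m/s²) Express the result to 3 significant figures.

v = 7.72 m/s

Energy at A: mgh₁ = (4.40)(9.81)(6.08) = 262.44 J
Friction loss: W_f = μ_k mg d = 102.9 J
At B: ½mv² + mgh₂ = mgh₁ − W_f
½mv² = 262.44 − 102.9 − 28.488 = 131.07 J
v = √(2 × 131.07/4.40) = 7.719 m/s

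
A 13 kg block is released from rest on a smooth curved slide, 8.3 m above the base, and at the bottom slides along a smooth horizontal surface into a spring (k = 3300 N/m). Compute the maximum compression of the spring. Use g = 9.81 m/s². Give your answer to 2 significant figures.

At max compression the block is momentarily at rest: mgh = ½kx²
x = √(2mgh/k) = √(2 × 13 × 9.81 × 8.3 / 3300) = 0.8009 m

x = 0.80 m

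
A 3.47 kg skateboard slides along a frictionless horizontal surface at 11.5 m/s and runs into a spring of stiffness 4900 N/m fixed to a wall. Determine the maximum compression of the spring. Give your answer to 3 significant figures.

At max compression the skateboard is momentarily at rest: ½mv² = ½kx²
x = v√(m/k) = 11.5 × √(3.47/4900) = 0.3060 m

x = 0.306 m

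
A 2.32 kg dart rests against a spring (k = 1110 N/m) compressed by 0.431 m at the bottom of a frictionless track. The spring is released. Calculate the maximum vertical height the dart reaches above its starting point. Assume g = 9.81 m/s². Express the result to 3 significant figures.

h = 4.53 m

Energy conservation from release to the highest point: ½kx² = mgh
h = kx²/(2mg) = (1110)(0.431)²/(2 × 2.32 × 9.81) = 4.530 m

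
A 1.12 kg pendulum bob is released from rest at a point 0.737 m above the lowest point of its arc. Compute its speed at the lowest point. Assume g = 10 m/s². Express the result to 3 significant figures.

Energy conservation between the two points: mgh = ½mv²
v = √(2gh) = √(2 × 10 × 0.737) = √14.740 = 3.839 m/s

v = 3.84 m/s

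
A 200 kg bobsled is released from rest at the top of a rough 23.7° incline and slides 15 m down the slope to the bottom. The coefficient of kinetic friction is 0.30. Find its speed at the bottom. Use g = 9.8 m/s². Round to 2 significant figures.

v = 6.1 m/s

Work–energy: mg(L sinθ) − μ_k(mg cosθ)L = ½mv²
mgh = mgL sinθ = (200)(9.8)(15)sin23.7° = 11817 J
W_f = μ_k mg cosθ · L = (0.30)(200)(9.8)cos23.7°·15 = 8076 J
½mv² = 11817 − 8076 = 3741.1 J
v = √(2 × 3741.1/200) = 6.116 m/s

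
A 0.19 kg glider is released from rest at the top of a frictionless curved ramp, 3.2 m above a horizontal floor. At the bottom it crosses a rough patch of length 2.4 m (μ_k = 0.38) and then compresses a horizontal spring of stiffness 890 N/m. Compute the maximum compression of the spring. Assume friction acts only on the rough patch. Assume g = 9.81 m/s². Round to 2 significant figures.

x = 0.098 m

Initial energy: E₁ = mgh = (0.19)(9.81)(3.2) = 5.9645 J
Friction removes W_f = μ_k mg d = (0.38)(0.19)(9.81)(2.4) = 1.700 J
Energy reaching the spring: E = 5.9645 − 1.700 = 4.2646 J
At max compression ½kx² = E ⇒ x = √(2E/k) = √(2 × 4.2646/890) = 0.09789 m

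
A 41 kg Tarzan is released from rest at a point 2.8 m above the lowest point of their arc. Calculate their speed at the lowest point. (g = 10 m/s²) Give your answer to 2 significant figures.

v = 7.5 m/s

Equating total energy at the two states: mgh = ½mv²
v = √(2gh) = √(2 × 10 × 2.8) = √56.000 = 7.483 m/s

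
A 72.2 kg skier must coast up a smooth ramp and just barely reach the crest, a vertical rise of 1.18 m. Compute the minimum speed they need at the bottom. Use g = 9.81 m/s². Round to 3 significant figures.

v = 4.81 m/s

At the top they are momentarily at rest, so all KE converts to PE: ½mv² = mgh
v = √(2gh) = √(2 × 9.81 × 1.18) = 4.812 m/s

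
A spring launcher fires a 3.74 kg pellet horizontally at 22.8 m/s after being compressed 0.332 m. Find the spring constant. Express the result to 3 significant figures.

Energy stored in the spring equals the launch KE: ½kx² = ½mv²
k = mv²/x² = (3.74)(22.8)²/(0.332)² = 17639 N/m

k = 17600 N/m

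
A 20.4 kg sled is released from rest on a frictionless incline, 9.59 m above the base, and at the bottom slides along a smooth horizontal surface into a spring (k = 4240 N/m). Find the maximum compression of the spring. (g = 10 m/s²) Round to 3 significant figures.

x = 0.961 m

At max compression the sled is momentarily at rest: mgh = ½kx²
x = √(2mgh/k) = √(2 × 20.4 × 10 × 9.59 / 4240) = 0.9606 m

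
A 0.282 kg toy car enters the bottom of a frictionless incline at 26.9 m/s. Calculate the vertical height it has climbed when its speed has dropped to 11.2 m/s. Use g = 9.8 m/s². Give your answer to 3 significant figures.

Energy balance between the two points: ½mv₁² = ½mv₂² + mgh
h = (v₁² − v₂²)/(2g) = (26.9² − 11.2²)/(2 × 9.8) = 30.52 m

h = 30.5 m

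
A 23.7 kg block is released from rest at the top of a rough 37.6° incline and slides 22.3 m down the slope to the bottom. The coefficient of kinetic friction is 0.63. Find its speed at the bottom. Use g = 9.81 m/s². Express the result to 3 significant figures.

Energy: mgh = ½mv² + W_f, with h = L sinθ and W_f = μ_k (mg cosθ) L
mgh = mgL sinθ = (23.7)(9.81)(22.3)sin37.6° = 3163.4 J
W_f = μ_k mg cosθ · L = (0.63)(23.7)(9.81)cos37.6°·22.3 = 2588 J
½mv² = 3163.4 − 2588 = 575.51 J
v = √(2 × 575.51/23.7) = 6.969 m/s

v = 6.97 m/s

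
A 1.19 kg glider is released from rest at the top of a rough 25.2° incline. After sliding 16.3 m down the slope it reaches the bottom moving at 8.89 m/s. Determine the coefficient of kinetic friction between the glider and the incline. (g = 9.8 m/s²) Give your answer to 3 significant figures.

Energy balance down the incline: mg L sinθ − ½mv² = μ_k (mg cosθ) L
mgL sinθ = 80.937 J; ½mv² = 47.024 J
W_f = 80.937 − 47.024 = 33.91 J
μ_k = W_f/(mg cosθ · L) = 33.91/(10.55 × 16.3) = 0.1972

μ_k = 0.197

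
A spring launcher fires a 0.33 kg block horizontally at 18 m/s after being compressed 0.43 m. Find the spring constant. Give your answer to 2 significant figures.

k = 580 N/m

Spring PE at full compression equals KE at release: ½kx² = ½mv²
k = mv²/x² = (0.33)(18)²/(0.43)² = 578.3 N/m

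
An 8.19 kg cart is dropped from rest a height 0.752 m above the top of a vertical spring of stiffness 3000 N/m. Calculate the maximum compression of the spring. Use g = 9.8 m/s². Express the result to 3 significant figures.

x = 0.229 m

Measuring PE from the top of the relaxed spring, at max compression the cart has dropped H + x with zero KE, so:
mg(H + x) = ½kx²
½(3000)x² − (8.19)(9.8)x − (8.19)(9.8)(0.752) = 0
1500x² − 80.26x − 60.36 = 0
x = [80.26 + √(6442 + 362142)]/(2 × 1500) = 0.2291 m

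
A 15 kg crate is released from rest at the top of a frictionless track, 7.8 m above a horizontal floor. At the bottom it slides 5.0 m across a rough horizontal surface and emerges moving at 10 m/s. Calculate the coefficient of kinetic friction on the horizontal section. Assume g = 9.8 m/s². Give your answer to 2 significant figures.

μ_k = 0.54

Energy at the top = energy at the end + work done against friction:
mgh = ½mv² + μ_k m g d
mgh = 1146.6 J; ½mv² = 750.00 J
W_f = 1146.6 − 750.00 = 396.6 J
μ_k = W_f/(mg·d) = 396.6/(147.0 × 5.0) = 0.5396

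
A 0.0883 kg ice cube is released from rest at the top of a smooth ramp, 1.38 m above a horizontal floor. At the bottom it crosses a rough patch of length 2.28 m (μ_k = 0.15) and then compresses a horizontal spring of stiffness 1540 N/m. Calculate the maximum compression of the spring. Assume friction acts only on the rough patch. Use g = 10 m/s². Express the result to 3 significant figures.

x = 0.0345 m

Initial energy: E₁ = mgh = (0.0883)(10)(1.38) = 1.2185 J
Friction removes W_f = μ_k mg d = (0.15)(0.0883)(10)(2.28) = 0.3020 J
Energy reaching the spring: E = 1.2185 − 0.3020 = 0.91655 J
At max compression ½kx² = E ⇒ x = √(2E/k) = √(2 × 0.91655/1540) = 0.03450 m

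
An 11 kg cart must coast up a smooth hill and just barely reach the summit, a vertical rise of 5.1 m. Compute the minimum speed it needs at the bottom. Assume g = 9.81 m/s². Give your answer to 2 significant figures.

At the top it is momentarily at rest, so all KE converts to PE: ½mv² = mgh
v = √(2gh) = √(2 × 9.81 × 5.1) = 10.00 m/s

v = 10 m/s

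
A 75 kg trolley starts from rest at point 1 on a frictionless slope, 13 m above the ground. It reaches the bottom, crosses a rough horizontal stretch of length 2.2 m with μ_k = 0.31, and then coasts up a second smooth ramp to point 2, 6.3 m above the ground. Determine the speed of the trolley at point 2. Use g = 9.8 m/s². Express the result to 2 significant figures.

v = 11 m/s

Energy at 1: mgh₁ = (75)(9.8)(13) = 9555.0 J
Friction loss: W_f = μ_k mg d = 501.3 J
At 2: ½mv² + mgh₂ = mgh₁ − W_f
½mv² = 9555.0 − 501.3 − 4630.5 = 4423.2 J
v = √(2 × 4423.2/75) = 10.86 m/s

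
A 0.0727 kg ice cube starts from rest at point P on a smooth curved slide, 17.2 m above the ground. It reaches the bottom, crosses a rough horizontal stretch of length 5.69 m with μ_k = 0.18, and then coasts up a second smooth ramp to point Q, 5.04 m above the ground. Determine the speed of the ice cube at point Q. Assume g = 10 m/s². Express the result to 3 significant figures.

v = 14.9 m/s

Energy at P: mgh₁ = (0.0727)(10)(17.2) = 12.504 J
Friction loss: W_f = μ_k mg d = 0.7446 J
At Q: ½mv² + mgh₂ = mgh₁ − W_f
½mv² = 12.504 − 0.7446 − 3.6641 = 8.0957 J
v = √(2 × 8.0957/0.0727) = 14.92 m/s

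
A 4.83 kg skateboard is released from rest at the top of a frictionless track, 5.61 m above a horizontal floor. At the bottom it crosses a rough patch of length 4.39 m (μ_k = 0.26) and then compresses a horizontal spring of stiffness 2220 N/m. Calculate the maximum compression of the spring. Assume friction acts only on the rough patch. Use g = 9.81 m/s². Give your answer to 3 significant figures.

x = 0.437 m

Initial energy: E₁ = mgh = (4.83)(9.81)(5.61) = 265.81 J
Friction removes W_f = μ_k mg d = (0.26)(4.83)(9.81)(4.39) = 54.08 J
Energy reaching the spring: E = 265.81 − 54.08 = 211.73 J
At max compression ½kx² = E ⇒ x = √(2E/k) = √(2 × 211.73/2220) = 0.4367 m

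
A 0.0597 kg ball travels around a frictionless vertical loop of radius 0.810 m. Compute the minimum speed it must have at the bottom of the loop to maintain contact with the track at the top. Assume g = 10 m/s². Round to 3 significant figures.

At the top: mg = mv_top²/r ⇒ v_top² = gr = 8.100 m²/s²
Energy from bottom to top (height 2r): ½mv_bot² = ½mv_top² + mg(2r)
v_bot² = gr + 4gr = 5gr = 40.50
v_bot = √(5gr) = 6.364 m/s

v = 6.36 m/s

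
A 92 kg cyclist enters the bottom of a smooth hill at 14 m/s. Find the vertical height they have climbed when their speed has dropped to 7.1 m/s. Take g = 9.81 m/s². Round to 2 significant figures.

h = 7.4 m

Energy balance between the two points: ½mv₁² = ½mv₂² + mgh
h = (v₁² − v₂²)/(2g) = (14² − 7.1²)/(2 × 9.81) = 7.420 m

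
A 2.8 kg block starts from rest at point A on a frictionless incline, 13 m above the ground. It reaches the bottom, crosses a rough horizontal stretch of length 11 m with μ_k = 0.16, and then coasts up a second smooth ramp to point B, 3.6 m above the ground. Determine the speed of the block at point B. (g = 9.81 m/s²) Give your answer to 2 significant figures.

Energy at A: mgh₁ = (2.8)(9.81)(13) = 357.08 J
Friction loss: W_f = μ_k mg d = 48.34 J
At B: ½mv² + mgh₂ = mgh₁ − W_f
½mv² = 357.08 − 48.34 − 98.885 = 209.86 J
v = √(2 × 209.86/2.8) = 12.24 m/s

v = 12 m/s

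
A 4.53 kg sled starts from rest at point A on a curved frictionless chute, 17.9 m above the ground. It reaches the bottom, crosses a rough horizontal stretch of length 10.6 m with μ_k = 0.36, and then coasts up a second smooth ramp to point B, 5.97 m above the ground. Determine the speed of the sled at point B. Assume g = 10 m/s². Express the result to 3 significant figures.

Energy at A: mgh₁ = (4.53)(10)(17.9) = 810.87 J
Friction loss: W_f = μ_k mg d = 172.9 J
At B: ½mv² + mgh₂ = mgh₁ − W_f
½mv² = 810.87 − 172.9 − 270.44 = 367.56 J
v = √(2 × 367.56/4.53) = 12.74 m/s

v = 12.7 m/s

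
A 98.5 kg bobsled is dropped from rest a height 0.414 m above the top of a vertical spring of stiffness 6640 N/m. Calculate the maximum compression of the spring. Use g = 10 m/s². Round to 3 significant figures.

x = 0.529 m

Let x be the compression. The total drop is H + x, and the bobsled is instantaneously at rest at max compression, so energy conservation gives:
mg(H + x) = ½kx²
½(6640)x² − (98.5)(10)x − (98.5)(10)(0.414) = 0
3320x² − 985.0x − 407.8 = 0
x = [985.0 + √(970225 + 5.4155e+06)]/(2 × 3320) = 0.5289 m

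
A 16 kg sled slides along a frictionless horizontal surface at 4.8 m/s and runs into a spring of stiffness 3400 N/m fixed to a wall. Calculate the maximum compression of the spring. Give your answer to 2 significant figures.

All KE is stored as spring PE at maximum compression: ½mv² = ½kx²
x = v√(m/k) = 4.8 × √(16/3400) = 0.3293 m

x = 0.33 m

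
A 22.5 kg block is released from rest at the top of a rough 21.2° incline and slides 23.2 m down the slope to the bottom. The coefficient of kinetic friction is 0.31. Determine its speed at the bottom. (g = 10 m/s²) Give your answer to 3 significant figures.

v = 5.80 m/s

Work–energy: mg(L sinθ) − μ_k(mg cosθ)L = ½mv²
mgh = mgL sinθ = (22.5)(10)(23.2)sin21.2° = 1887.7 J
W_f = μ_k mg cosθ · L = (0.31)(22.5)(10)cos21.2°·23.2 = 1509 J
½mv² = 1887.7 − 1509 = 378.99 J
v = √(2 × 378.99/22.5) = 5.804 m/s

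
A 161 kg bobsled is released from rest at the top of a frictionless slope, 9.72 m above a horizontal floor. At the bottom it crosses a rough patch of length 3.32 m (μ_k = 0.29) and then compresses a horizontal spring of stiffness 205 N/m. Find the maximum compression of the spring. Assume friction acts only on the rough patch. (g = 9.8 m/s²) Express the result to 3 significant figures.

Initial energy: E₁ = mgh = (161)(9.8)(9.72) = 15336 J
Friction removes W_f = μ_k mg d = (0.29)(161)(9.8)(3.32) = 1519 J
Energy reaching the spring: E = 15336 − 1519 = 13817 J
At max compression ½kx² = E ⇒ x = √(2E/k) = √(2 × 13817/205) = 11.61 m

x = 11.6 m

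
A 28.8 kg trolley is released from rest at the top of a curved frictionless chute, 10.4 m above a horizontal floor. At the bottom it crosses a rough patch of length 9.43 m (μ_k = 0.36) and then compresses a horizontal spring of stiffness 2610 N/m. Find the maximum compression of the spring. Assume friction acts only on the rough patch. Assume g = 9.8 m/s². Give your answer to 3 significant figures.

Initial energy: E₁ = mgh = (28.8)(9.8)(10.4) = 2935.3 J
Friction removes W_f = μ_k mg d = (0.36)(28.8)(9.8)(9.43) = 958.1 J
Energy reaching the spring: E = 2935.3 − 958.1 = 1977.1 J
At max compression ½kx² = E ⇒ x = √(2E/k) = √(2 × 1977.1/2610) = 1.231 m

x = 1.23 m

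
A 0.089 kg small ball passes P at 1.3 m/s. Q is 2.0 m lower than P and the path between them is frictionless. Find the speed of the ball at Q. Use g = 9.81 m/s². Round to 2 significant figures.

v = 6.4 m/s

Mechanical energy is conserved (no friction): ½mv₀² + mgh = ½mv²
v² = v₀² + 2gh = (1.3)² + 2(9.81)(2.0) = 40.930
v = √40.930 = 6.398 m/s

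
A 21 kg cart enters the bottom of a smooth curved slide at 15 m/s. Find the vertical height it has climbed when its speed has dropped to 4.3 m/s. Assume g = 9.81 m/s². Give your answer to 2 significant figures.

h = 11 m

Conservation of energy: ½mv₁² = ½mv₂² + mgh
h = (v₁² − v₂²)/(2g) = (15² − 4.3²)/(2 × 9.81) = 10.53 m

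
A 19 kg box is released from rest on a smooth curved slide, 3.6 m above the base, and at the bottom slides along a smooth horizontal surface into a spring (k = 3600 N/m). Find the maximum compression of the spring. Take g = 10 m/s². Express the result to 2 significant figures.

x = 0.62 m

Gravitational PE at the top equals spring PE at max compression: mgh = ½kx²
x = √(2mgh/k) = √(2 × 19 × 10 × 3.6 / 3600) = 0.6164 m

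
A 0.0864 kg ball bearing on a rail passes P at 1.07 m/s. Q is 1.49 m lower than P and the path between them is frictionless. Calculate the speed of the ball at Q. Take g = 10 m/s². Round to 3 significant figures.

Equating total energy at the two states: ½mv₀² + mgh = ½mv²
v² = v₀² + 2gh = (1.07)² + 2(10)(1.49) = 30.945
v = √30.945 = 5.563 m/s

v = 5.56 m/s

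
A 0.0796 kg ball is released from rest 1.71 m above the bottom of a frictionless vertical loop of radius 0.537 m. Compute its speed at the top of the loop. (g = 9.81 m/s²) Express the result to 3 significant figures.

Energy conservation: mgh = ½mv_top² + mg(2r)
v_top² = 2g(h − 2r) = 2(9.81)(1.71 − 1.074) = 12.48
v_top = 3.532 m/s

v = 3.53 m/s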